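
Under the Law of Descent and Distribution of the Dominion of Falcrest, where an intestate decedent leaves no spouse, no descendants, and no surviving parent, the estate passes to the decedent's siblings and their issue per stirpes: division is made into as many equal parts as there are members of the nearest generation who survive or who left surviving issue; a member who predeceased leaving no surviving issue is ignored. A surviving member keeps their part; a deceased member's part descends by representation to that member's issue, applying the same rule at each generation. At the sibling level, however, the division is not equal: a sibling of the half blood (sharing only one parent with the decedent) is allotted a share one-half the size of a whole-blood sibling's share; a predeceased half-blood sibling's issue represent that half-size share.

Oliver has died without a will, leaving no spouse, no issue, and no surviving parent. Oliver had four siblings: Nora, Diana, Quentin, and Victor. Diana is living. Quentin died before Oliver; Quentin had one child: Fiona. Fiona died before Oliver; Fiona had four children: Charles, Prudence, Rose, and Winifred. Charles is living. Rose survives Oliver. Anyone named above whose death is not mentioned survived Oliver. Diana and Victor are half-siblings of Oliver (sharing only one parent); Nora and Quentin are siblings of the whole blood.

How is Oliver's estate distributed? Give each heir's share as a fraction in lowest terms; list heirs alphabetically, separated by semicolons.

No spouse, descendants, or parent survives, so the estate passes to Oliver's siblings per stirpes.
Half-blood siblings count for one-half the weight of whole-blood siblings at the initial division.
Dividing 1 in proportion to weights (total weight 3): Nora (weight 1) → 1/3; Diana (weight 1/2) → 1/6; Quentin (weight 1) → 1/3; Victor (weight 1/2) → 1/6.
Nora is living and takes 1/3.
Diana is living and takes 1/6.
Quentin predeceased; the 1/3 allotted to Quentin's branch passes to Quentin's issue by representation.
Fiona's line is the sole branch at this level, so the full 1/3 passes to Fiona's issue by representation.
The 1/3 is divided into 4 equal shares of 1/12 among Charles, Prudence, Rose, Winifred.
Charles is living and takes 1/12.
Prudence is living and takes 1/12.
Rose is living and takes 1/12.
Winifred is living and takes 1/12.
Victor is living and takes 1/6.

Charles 1/12; Diana 1/6; Nora 1/3; Prudence 1/12; Rose 1/12; Victor 1/6; Winifred 1/12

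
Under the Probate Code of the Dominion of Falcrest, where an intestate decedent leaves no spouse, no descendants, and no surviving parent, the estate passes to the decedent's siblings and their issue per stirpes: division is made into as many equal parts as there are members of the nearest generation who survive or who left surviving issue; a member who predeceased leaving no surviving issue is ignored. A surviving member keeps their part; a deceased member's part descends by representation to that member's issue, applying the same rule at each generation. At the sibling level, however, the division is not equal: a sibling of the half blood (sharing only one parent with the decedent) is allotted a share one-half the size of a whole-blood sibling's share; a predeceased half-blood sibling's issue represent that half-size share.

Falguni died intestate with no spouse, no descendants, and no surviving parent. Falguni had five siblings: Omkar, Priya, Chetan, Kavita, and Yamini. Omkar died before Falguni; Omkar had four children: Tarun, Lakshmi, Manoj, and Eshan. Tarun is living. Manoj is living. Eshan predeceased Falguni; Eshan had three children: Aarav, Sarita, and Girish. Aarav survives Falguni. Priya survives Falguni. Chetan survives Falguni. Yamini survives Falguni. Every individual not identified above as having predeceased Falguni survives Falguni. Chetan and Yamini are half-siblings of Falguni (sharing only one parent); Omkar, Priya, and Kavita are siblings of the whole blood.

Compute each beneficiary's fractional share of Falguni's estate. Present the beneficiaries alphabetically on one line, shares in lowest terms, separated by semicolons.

Aarav 1/48; Chetan 1/8; Girish 1/48; Kavita 1/4; Lakshmi 1/16; Manoj 1/16; Priya 1/4; Sarita 1/48; Tarun 1/16; Yamini 1/8

No spouse, descendants, or parent survives, so the estate passes to Falguni's siblings per stirpes.
Half-blood siblings count for one-half the weight of whole-blood siblings at the initial division.
Dividing 1 in proportion to weights (total weight 4): Omkar (weight 1) → 1/4; Priya (weight 1) → 1/4; Chetan (weight 1/2) → 1/8; Kavita (weight 1) → 1/4; Yamini (weight 1/2) → 1/8.
Omkar predeceased; the 1/4 allotted to Omkar's branch passes to Omkar's issue by representation.
The 1/4 is divided into 4 equal shares of 1/16 among Tarun, Lakshmi, Manoj, Eshan.
Tarun is living and takes 1/16.
Lakshmi is living and takes 1/16.
Manoj is living and takes 1/16.
Eshan predeceased; the 1/16 allotted to Eshan's branch passes to Eshan's issue by representation.
The 1/16 is divided into 3 equal shares of 1/48 among Aarav, Sarita, Girish.
Aarav is living and takes 1/48.
Sarita is living and takes 1/48.
Girish is living and takes 1/48.
Priya is living and takes 1/4.
Chetan is living and takes 1/8.
Kavita is living and takes 1/4.
Yamini is living and takes 1/8.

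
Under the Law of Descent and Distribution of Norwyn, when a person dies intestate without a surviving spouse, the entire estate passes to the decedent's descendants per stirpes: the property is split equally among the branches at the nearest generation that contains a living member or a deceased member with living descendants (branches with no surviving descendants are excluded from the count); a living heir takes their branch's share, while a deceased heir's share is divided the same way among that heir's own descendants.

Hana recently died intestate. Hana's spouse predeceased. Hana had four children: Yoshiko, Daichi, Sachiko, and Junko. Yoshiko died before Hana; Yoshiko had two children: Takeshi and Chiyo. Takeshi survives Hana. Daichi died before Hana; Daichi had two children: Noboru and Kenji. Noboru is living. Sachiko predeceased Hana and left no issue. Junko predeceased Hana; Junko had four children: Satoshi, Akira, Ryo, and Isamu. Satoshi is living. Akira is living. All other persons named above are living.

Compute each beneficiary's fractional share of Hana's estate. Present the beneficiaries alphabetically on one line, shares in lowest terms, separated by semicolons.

Akira 1/12; Chiyo 1/6; Isamu 1/12; Kenji 1/6; Noboru 1/6; Ryo 1/12; Satoshi 1/12; Takeshi 1/6

There is no surviving spouse, so the entire estate passes to Hana's descendants per stirpes.
Sachiko left no surviving issue, so that branch lapses and is disregarded.
The estate is divided into 3 equal shares of 1/3 among Yoshiko, Daichi, Junko.
Yoshiko predeceased; the 1/3 allotted to Yoshiko's branch passes to Yoshiko's issue by representation.
The 1/3 is divided into 2 equal shares of 1/6 among Takeshi, Chiyo.
Takeshi is living and takes 1/6.
Chiyo is living and takes 1/6.
Daichi predeceased; the 1/3 allotted to Daichi's branch passes to Daichi's issue by representation.
The 1/3 is divided into 2 equal shares of 1/6 among Noboru, Kenji.
Noboru is living and takes 1/6.
Kenji is living and takes 1/6.
Junko predeceased; the 1/3 allotted to Junko's branch passes to Junko's issue by representation.
The 1/3 is divided into 4 equal shares of 1/12 among Satoshi, Akira, Ryo, Isamu.
Satoshi is living and takes 1/12.
Akira is living and takes 1/12.
Ryo is living and takes 1/12.
Isamu is living and takes 1/12.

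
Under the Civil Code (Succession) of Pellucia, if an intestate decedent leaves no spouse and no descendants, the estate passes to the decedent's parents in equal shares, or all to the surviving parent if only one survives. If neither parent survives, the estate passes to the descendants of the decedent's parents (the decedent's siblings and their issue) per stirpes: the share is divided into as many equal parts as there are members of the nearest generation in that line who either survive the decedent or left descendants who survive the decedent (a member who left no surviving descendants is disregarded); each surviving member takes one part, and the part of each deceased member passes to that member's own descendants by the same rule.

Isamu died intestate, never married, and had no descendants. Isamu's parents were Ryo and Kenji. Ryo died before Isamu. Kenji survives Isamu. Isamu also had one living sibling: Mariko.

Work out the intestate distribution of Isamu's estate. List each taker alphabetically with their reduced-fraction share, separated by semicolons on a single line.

Only one parent, Kenji, survives, so Kenji takes the entire estate. The siblings take nothing because a surviving parent has priority.

Kenji 1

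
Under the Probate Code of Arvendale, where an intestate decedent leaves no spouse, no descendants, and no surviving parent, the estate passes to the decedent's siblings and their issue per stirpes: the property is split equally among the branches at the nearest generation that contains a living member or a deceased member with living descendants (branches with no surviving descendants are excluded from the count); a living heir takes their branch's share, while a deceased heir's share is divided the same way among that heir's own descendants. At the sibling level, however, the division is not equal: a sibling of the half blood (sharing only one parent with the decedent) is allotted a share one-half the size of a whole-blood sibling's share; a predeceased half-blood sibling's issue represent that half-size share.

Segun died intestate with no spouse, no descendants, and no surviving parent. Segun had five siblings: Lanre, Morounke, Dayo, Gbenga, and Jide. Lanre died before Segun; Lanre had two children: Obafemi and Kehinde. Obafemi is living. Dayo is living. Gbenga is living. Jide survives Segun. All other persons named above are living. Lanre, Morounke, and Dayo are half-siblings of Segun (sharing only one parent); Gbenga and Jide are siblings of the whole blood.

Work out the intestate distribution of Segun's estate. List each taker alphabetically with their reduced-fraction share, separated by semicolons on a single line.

Dayo 1/7; Gbenga 2/7; Jide 2/7; Kehinde 1/14; Morounke 1/7; Obafemi 1/14

No spouse, descendants, or parent survives, so the estate passes to Segun's siblings per stirpes.
Half-blood siblings count for one-half the weight of whole-blood siblings at the initial division.
Dividing 1 in proportion to weights (total weight 7/2): Lanre (weight 1/2) → 1/7; Morounke (weight 1/2) → 1/7; Dayo (weight 1/2) → 1/7; Gbenga (weight 1) → 2/7; Jide (weight 1) → 2/7.
Lanre predeceased; the 1/7 allotted to Lanre's branch passes to Lanre's issue by representation.
The 1/7 is divided into 2 equal shares of 1/14 among Obafemi, Kehinde.
Obafemi is living and takes 1/14.
Kehinde is living and takes 1/14.
Morounke is living and takes 1/7.
Dayo is living and takes 1/7.
Gbenga is living and takes 2/7.
Jide is living and takes 2/7.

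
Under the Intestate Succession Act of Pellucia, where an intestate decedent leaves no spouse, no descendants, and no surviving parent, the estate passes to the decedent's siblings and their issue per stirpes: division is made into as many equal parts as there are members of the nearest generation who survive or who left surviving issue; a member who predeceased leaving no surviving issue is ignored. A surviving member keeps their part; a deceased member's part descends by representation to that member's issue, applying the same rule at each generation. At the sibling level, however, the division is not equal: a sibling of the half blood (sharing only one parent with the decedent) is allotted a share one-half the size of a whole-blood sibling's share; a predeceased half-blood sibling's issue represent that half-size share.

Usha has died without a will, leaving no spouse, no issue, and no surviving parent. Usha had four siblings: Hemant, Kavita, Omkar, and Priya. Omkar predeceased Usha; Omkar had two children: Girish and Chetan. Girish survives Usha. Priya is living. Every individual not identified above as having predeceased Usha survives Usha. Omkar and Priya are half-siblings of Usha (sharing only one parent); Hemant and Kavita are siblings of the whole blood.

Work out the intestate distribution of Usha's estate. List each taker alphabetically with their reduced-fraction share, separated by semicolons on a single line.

Chetan 1/12; Girish 1/12; Hemant 1/3; Kavita 1/3; Priya 1/6

No spouse, descendants, or parent survives, so the estate passes to Usha's siblings per stirpes.
Half-blood siblings count for one-half the weight of whole-blood siblings at the initial division.
Dividing 1 in proportion to weights (total weight 3): Hemant (weight 1) → 1/3; Kavita (weight 1) → 1/3; Omkar (weight 1/2) → 1/6; Priya (weight 1/2) → 1/6.
Hemant is living and takes 1/3.
Kavita is living and takes 1/3.
Omkar predeceased; the 1/6 allotted to Omkar's branch passes to Omkar's issue by representation.
The 1/6 is divided into 2 equal shares of 1/12 among Girish, Chetan.
Girish is living and takes 1/12.
Chetan is living and takes 1/12.
Priya is living and takes 1/6.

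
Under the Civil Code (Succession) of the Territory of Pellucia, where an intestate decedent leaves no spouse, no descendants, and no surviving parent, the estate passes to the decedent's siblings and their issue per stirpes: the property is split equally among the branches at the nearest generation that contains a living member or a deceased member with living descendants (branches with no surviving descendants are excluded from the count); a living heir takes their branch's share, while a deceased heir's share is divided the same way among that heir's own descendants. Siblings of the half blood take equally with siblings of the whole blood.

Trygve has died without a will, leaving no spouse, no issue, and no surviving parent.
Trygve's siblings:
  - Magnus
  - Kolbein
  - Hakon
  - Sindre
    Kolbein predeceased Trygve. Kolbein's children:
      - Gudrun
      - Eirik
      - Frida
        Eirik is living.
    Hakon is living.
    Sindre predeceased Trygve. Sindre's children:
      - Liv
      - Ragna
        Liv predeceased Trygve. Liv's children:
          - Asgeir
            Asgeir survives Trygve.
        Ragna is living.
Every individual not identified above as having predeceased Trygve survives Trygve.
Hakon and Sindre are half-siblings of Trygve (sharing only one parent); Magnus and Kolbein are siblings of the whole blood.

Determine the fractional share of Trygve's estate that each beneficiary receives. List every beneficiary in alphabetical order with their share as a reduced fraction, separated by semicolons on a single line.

Asgeir 1/8; Eirik 1/12; Frida 1/12; Gudrun 1/12; Hakon 1/4; Magnus 1/4; Ragna 1/8

No spouse, descendants, or parent survives, so the estate passes to Trygve's siblings per stirpes.
Half-blood and whole-blood siblings take equally under the stated rule.
The estate is divided into 4 equal shares of 1/4 among Magnus, Kolbein, Hakon, Sindre.
Magnus is living and takes 1/4.
Kolbein predeceased; the 1/4 allotted to Kolbein's branch passes to Kolbein's issue by representation.
The 1/4 is divided into 3 equal shares of 1/12 among Gudrun, Eirik, Frida.
Gudrun is living and takes 1/12.
Eirik is living and takes 1/12.
Frida is living and takes 1/12.
Hakon is living and takes 1/4.
Sindre predeceased; the 1/4 allotted to Sindre's branch passes to Sindre's issue by representation.
The 1/4 is divided into 2 equal shares of 1/8 among Liv, Ragna.
Liv predeceased; the 1/8 allotted to Liv's branch passes to Liv's issue by representation.
Asgeir is the sole taker at this level and receives the full 1/8.
Ragna is living and takes 1/8.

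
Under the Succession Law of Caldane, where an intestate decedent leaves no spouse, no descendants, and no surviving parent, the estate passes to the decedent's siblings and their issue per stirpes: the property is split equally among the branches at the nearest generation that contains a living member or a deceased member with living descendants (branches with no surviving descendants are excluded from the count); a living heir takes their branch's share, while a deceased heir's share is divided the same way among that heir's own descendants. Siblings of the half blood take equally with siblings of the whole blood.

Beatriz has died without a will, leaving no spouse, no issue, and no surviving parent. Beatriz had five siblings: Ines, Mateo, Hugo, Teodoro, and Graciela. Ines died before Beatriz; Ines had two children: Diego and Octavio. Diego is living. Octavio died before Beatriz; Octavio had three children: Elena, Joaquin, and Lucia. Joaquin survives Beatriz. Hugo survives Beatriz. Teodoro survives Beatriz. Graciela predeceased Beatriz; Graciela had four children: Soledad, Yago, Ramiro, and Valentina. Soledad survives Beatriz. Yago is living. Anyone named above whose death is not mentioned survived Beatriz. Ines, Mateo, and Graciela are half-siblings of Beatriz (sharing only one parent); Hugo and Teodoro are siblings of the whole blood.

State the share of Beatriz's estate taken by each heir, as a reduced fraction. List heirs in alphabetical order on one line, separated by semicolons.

Diego 1/10; Elena 1/30; Hugo 1/5; Joaquin 1/30; Lucia 1/30; Mateo 1/5; Ramiro 1/20; Soledad 1/20; Teodoro 1/5; Valentina 1/20; Yago 1/20

No spouse, descendants, or parent survives, so the estate passes to Beatriz's siblings per stirpes.
Half-blood and whole-blood siblings take equally under the stated rule.
The estate is divided into 5 equal shares of 1/5 among Ines, Mateo, Hugo, Teodoro, Graciela.
Ines predeceased; the 1/5 allotted to Ines's branch passes to Ines's issue by representation.
The 1/5 is divided into 2 equal shares of 1/10 among Diego, Octavio.
Diego is living and takes 1/10.
Octavio predeceased; the 1/10 allotted to Octavio's branch passes to Octavio's issue by representation.
The 1/10 is divided into 3 equal shares of 1/30 among Elena, Joaquin, Lucia.
Elena is living and takes 1/30.
Joaquin is living and takes 1/30.
Lucia is living and takes 1/30.
Mateo is living and takes 1/5.
Hugo is living and takes 1/5.
Teodoro is living and takes 1/5.
Graciela predeceased; the 1/5 allotted to Graciela's branch passes to Graciela's issue by representation.
The 1/5 is divided into 4 equal shares of 1/20 among Soledad, Yago, Ramiro, Valentina.
Soledad is living and takes 1/20.
Yago is living and takes 1/20.
Ramiro is living and takes 1/20.
Valentina is living and takes 1/20.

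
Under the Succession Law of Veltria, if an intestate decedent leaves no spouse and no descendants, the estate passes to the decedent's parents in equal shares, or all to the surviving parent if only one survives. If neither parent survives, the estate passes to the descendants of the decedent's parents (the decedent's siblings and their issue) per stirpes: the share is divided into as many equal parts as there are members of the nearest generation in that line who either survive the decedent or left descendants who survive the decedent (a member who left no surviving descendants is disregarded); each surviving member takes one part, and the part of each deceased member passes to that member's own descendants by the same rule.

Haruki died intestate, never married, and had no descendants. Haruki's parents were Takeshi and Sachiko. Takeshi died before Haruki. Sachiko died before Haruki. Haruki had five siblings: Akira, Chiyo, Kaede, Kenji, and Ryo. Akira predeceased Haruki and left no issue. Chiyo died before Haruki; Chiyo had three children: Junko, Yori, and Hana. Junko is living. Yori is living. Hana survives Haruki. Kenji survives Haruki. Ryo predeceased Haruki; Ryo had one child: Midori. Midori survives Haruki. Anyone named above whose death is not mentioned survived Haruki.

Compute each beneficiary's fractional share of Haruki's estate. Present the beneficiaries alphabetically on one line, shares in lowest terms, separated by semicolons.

Neither parent survives and there are no descendants, so the estate passes to Haruki's siblings and their issue per stirpes.
Akira left no surviving issue, so that branch lapses and is disregarded.
The estate is divided into 4 equal shares of 1/4 among Chiyo, Kaede, Kenji, Ryo.
Chiyo predeceased; the 1/4 allotted to Chiyo's branch passes to Chiyo's issue by representation.
The 1/4 is divided into 3 equal shares of 1/12 among Junko, Yori, Hana.
Junko is living and takes 1/12.
Yori is living and takes 1/12.
Hana is living and takes 1/12.
Kaede is living and takes 1/4.
Kenji is living and takes 1/4.
Ryo predeceased; the 1/4 allotted to Ryo's branch passes to Ryo's issue by representation.
Midori is the sole taker at this level and receives the full 1/4.

Hana 1/12; Junko 1/12; Kaede 1/4; Kenji 1/4; Midori 1/4; Yori 1/12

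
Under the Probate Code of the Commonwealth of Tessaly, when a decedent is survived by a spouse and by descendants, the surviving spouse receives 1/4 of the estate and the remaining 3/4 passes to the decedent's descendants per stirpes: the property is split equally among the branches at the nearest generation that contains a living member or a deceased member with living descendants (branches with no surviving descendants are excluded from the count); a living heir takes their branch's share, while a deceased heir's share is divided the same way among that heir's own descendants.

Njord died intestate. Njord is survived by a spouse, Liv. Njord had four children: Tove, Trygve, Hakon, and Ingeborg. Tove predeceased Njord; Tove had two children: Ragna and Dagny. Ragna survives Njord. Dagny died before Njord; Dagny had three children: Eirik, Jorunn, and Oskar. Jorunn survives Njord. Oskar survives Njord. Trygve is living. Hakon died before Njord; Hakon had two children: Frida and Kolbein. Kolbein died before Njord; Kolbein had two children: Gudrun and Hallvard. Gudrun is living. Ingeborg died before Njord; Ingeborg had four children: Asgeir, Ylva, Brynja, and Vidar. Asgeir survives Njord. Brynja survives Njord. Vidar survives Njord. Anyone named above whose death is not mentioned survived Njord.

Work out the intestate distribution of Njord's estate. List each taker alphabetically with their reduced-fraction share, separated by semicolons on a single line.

Liv, as surviving spouse, takes 1/4.
The remaining 3/4 passes to Njord's descendants per stirpes.
The 3/4 is divided into 4 equal shares of 3/16 among Tove, Trygve, Hakon, Ingeborg.
Tove predeceased; the 3/16 allotted to Tove's branch passes to Tove's issue by representation.
The 3/16 is divided into 2 equal shares of 3/32 among Ragna, Dagny.
Ragna is living and takes 3/32.
Dagny predeceased; the 3/32 allotted to Dagny's branch passes to Dagny's issue by representation.
The 3/32 is divided into 3 equal shares of 1/32 among Eirik, Jorunn, Oskar.
Eirik is living and takes 1/32.
Jorunn is living and takes 1/32.
Oskar is living and takes 1/32.
Trygve is living and takes 3/16.
Hakon predeceased; the 3/16 allotted to Hakon's branch passes to Hakon's issue by representation.
The 3/16 is divided into 2 equal shares of 3/32 among Frida, Kolbein.
Frida is living and takes 3/32.
Kolbein predeceased; the 3/32 allotted to Kolbein's branch passes to Kolbein's issue by representation.
The 3/32 is divided into 2 equal shares of 3/64 among Gudrun, Hallvard.
Gudrun is living and takes 3/64.
Hallvard is living and takes 3/64.
Ingeborg predeceased; the 3/16 allotted to Ingeborg's branch passes to Ingeborg's issue by representation.
The 3/16 is divided into 4 equal shares of 3/64 among Asgeir, Ylva, Brynja, Vidar.
Asgeir is living and takes 3/64.
Ylva is living and takes 3/64.
Brynja is living and takes 3/64.
Vidar is living and takes 3/64.

Asgeir 3/64; Brynja 3/64; Eirik 1/32; Frida 3/32; Gudrun 3/64; Hallvard 3/64; Jorunn 1/32; Liv 1/4; Oskar 1/32; Ragna 3/32; Trygve 3/16; Vidar 3/64; Ylva 3/64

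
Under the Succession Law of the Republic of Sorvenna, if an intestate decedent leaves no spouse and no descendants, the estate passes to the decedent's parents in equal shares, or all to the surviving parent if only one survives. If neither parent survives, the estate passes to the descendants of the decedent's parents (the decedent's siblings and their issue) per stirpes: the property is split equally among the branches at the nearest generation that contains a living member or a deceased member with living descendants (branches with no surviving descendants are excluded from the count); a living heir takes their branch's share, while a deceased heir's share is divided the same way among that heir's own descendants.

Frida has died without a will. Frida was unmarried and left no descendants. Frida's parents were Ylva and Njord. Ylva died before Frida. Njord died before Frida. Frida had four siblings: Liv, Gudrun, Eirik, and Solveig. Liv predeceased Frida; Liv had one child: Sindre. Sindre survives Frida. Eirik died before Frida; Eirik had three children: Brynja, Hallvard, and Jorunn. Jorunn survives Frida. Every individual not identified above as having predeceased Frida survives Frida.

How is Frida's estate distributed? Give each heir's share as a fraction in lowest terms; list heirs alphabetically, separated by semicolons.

Neither parent survives and there are no descendants, so the estate passes to Frida's siblings and their issue per stirpes.
The estate is divided into 4 equal shares of 1/4 among Liv, Gudrun, Eirik, Solveig.
Liv predeceased; the 1/4 allotted to Liv's branch passes to Liv's issue by representation.
Sindre is the sole taker at this level and receives the full 1/4.
Gudrun is living and takes 1/4.
Eirik predeceased; the 1/4 allotted to Eirik's branch passes to Eirik's issue by representation.
The 1/4 is divided into 3 equal shares of 1/12 among Brynja, Hallvard, Jorunn.
Brynja is living and takes 1/12.
Hallvard is living and takes 1/12.
Jorunn is living and takes 1/12.
Solveig is living and takes 1/4.

Brynja 1/12; Gudrun 1/4; Hallvard 1/12; Jorunn 1/12; Sindre 1/4; Solveig 1/4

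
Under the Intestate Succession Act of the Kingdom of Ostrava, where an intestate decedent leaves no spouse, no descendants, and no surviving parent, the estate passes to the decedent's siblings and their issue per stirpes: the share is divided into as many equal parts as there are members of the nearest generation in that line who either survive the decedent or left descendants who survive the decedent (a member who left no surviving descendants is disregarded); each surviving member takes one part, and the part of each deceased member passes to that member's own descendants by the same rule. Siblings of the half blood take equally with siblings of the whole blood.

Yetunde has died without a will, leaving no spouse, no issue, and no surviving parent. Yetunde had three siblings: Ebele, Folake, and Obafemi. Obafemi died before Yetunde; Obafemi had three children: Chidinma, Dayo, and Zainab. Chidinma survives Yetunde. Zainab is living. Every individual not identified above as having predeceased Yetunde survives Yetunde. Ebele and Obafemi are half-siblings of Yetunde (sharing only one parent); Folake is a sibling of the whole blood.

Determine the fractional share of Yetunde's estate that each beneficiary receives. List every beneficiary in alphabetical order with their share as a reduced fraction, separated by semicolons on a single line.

No spouse, descendants, or parent survives, so the estate passes to Yetunde's siblings per stirpes.
Half-blood and whole-blood siblings take equally under the stated rule.
The estate is divided into 3 equal shares of 1/3 among Ebele, Folake, Obafemi.
Ebele is living and takes 1/3.
Folake is living and takes 1/3.
Obafemi predeceased; the 1/3 allotted to Obafemi's branch passes to Obafemi's issue by representation.
The 1/3 is divided into 3 equal shares of 1/9 among Chidinma, Dayo, Zainab.
Chidinma is living and takes 1/9.
Dayo is living and takes 1/9.
Zainab is living and takes 1/9.

Chidinma 1/9; Dayo 1/9; Ebele 1/3; Folake 1/3; Zainab 1/9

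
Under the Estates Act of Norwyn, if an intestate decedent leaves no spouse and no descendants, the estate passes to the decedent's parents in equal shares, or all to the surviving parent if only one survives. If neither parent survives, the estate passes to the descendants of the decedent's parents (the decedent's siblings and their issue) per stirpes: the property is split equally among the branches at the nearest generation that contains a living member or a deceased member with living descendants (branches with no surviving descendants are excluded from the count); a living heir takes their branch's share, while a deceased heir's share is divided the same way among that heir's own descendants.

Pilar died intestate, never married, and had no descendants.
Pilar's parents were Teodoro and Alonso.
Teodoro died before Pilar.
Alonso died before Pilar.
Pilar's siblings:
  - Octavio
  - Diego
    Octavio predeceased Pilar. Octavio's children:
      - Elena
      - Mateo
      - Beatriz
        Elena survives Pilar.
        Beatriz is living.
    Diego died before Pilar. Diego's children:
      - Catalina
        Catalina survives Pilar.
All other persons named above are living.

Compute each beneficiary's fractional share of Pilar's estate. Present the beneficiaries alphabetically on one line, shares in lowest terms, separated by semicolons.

Beatriz 1/6; Catalina 1/2; Elena 1/6; Mateo 1/6

Neither parent survives and there are no descendants, so the estate passes to Pilar's siblings and their issue per stirpes.
The estate is divided into 2 equal shares of 1/2 among Octavio, Diego.
Octavio predeceased; the 1/2 allotted to Octavio's branch passes to Octavio's issue by representation.
The 1/2 is divided into 3 equal shares of 1/6 among Elena, Mateo, Beatriz.
Elena is living and takes 1/6.
Mateo is living and takes 1/6.
Beatriz is living and takes 1/6.
Diego predeceased; the 1/2 allotted to Diego's branch passes to Diego's issue by representation.
Catalina is the sole taker at this level and receives the full 1/2.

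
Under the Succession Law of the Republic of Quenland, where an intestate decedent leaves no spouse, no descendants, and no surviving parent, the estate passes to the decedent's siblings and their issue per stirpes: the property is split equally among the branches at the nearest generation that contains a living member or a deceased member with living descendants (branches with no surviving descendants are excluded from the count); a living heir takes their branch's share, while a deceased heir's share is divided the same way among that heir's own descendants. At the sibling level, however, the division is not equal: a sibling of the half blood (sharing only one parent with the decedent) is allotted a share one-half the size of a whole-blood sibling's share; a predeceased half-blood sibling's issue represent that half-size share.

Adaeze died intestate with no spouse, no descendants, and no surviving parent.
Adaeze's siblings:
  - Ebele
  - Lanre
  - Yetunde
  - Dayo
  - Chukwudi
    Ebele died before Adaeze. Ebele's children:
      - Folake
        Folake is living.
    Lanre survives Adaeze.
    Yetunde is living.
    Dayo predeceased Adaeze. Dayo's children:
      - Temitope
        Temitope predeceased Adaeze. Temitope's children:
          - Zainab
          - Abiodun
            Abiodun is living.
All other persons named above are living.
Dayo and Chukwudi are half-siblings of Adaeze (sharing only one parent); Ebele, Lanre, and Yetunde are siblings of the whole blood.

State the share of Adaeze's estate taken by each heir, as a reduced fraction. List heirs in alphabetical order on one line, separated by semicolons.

No spouse, descendants, or parent survives, so the estate passes to Adaeze's siblings per stirpes.
Half-blood siblings count for one-half the weight of whole-blood siblings at the initial division.
Dividing 1 in proportion to weights (total weight 4): Ebele (weight 1) → 1/4; Lanre (weight 1) → 1/4; Yetunde (weight 1) → 1/4; Dayo (weight 1/2) → 1/8; Chukwudi (weight 1/2) → 1/8.
Ebele predeceased; the 1/4 allotted to Ebele's branch passes to Ebele's issue by representation.
Folake is the sole taker at this level and receives the full 1/4.
Lanre is living and takes 1/4.
Yetunde is living and takes 1/4.
Dayo predeceased; the 1/8 allotted to Dayo's branch passes to Dayo's issue by representation.
Temitope's line is the sole branch at this level, so the full 1/8 passes to Temitope's issue by representation.
The 1/8 is divided into 2 equal shares of 1/16 among Zainab, Abiodun.
Zainab is living and takes 1/16.
Abiodun is living and takes 1/16.
Chukwudi is living and takes 1/8.

Abiodun 1/16; Chukwudi 1/8; Folake 1/4; Lanre 1/4; Yetunde 1/4; Zainab 1/16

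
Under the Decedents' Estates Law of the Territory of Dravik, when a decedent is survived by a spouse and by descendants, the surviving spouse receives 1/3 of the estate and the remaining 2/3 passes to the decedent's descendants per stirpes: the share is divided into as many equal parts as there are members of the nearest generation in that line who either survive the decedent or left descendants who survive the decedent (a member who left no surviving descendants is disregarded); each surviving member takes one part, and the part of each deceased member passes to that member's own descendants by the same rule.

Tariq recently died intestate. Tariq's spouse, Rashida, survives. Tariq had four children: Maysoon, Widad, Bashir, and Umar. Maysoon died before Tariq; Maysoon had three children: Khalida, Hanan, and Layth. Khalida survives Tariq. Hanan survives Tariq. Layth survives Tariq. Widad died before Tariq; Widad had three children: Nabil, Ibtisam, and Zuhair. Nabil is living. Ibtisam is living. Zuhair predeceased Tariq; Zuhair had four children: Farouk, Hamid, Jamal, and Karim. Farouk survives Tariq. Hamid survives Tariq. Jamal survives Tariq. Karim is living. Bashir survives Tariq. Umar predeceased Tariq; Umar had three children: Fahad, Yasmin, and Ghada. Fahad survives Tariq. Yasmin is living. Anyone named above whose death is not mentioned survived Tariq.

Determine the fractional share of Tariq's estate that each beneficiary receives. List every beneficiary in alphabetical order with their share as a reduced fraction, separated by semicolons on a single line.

Rashida, as surviving spouse, takes 1/3.
The remaining 2/3 passes to Tariq's descendants per stirpes.
The 2/3 is divided into 4 equal shares of 1/6 among Maysoon, Widad, Bashir, Umar.
Maysoon predeceased; the 1/6 allotted to Maysoon's branch passes to Maysoon's issue by representation.
The 1/6 is divided into 3 equal shares of 1/18 among Khalida, Hanan, Layth.
Khalida is living and takes 1/18.
Hanan is living and takes 1/18.
Layth is living and takes 1/18.
Widad predeceased; the 1/6 allotted to Widad's branch passes to Widad's issue by representation.
The 1/6 is divided into 3 equal shares of 1/18 among Nabil, Ibtisam, Zuhair.
Nabil is living and takes 1/18.
Ibtisam is living and takes 1/18.
Zuhair predeceased; the 1/18 allotted to Zuhair's branch passes to Zuhair's issue by representation.
The 1/18 is divided into 4 equal shares of 1/72 among Farouk, Hamid, Jamal, Karim.
Farouk is living and takes 1/72.
Hamid is living and takes 1/72.
Jamal is living and takes 1/72.
Karim is living and takes 1/72.
Bashir is living and takes 1/6.
Umar predeceased; the 1/6 allotted to Umar's branch passes to Umar's issue by representation.
The 1/6 is divided into 3 equal shares of 1/18 among Fahad, Yasmin, Ghada.
Fahad is living and takes 1/18.
Yasmin is living and takes 1/18.
Ghada is living and takes 1/18.

Bashir 1/6; Fahad 1/18; Farouk 1/72; Ghada 1/18; Hamid 1/72; Hanan 1/18; Ibtisam 1/18; Jamal 1/72; Karim 1/72; Khalida 1/18; Layth 1/18; Nabil 1/18; Rashida 1/3; Yasmin 1/18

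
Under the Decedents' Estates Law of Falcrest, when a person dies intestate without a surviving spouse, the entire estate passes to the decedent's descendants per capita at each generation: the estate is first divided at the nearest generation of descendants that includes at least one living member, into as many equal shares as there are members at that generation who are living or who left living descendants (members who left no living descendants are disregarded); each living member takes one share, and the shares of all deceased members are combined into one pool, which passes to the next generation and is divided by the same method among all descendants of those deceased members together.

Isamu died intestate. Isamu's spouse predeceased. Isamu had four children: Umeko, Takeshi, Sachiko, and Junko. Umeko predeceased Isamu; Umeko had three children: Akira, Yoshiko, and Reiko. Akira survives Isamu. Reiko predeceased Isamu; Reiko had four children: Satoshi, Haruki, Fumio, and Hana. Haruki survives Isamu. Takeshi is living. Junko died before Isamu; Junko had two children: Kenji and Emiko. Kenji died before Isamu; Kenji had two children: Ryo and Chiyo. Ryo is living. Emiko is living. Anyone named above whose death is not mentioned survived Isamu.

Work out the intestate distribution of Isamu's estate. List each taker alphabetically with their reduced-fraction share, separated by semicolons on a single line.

There is no surviving spouse, so the entire estate passes to Isamu's descendants per capita at each generation.
At generation 1 (Umeko, Takeshi, Sachiko, Junko) there are 4 shares of (1)/4 = 1/4 each.
Living: Takeshi and Sachiko — each takes 1/4.
Deceased: Umeko and Junko. Their combined 1/2 is pooled and carried to generation 2.
At generation 2 (Akira, Yoshiko, Reiko, Kenji, Emiko) there are 5 shares of (1/2)/5 = 1/10 each.
Living: Akira, Yoshiko, and Emiko — each takes 1/10.
Deceased: Reiko and Kenji. Their combined 1/5 is pooled and carried to generation 3.
At generation 3 (Satoshi, Haruki, Fumio, Hana, Ryo, Chiyo) there are 6 shares of (1/5)/6 = 1/30 each.
Living: Satoshi, Haruki, Fumio, Hana, Ryo, and Chiyo — each takes 1/30.

Akira 1/10; Chiyo 1/30; Emiko 1/10; Fumio 1/30; Hana 1/30; Haruki 1/30; Ryo 1/30; Sachiko 1/4; Satoshi 1/30; Takeshi 1/4; Yoshiko 1/10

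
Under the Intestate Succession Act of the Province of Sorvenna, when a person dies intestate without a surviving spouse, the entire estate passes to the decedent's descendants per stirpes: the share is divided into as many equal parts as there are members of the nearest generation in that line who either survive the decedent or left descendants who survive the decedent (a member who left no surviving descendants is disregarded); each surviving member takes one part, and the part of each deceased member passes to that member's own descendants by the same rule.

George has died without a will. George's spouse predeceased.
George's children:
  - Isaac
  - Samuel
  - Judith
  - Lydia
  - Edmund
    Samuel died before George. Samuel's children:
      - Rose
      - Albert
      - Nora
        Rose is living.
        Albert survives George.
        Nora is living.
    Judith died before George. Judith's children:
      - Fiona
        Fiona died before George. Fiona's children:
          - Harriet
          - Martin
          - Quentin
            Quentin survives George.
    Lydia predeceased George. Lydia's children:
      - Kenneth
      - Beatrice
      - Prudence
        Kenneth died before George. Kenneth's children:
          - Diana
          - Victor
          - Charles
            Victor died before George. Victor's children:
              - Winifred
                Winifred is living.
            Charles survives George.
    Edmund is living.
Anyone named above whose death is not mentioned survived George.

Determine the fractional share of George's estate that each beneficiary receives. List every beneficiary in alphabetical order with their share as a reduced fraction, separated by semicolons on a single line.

There is no surviving spouse, so the entire estate passes to George's descendants per stirpes.
The estate is divided into 5 equal shares of 1/5 among Isaac, Samuel, Judith, Lydia, Edmund.
Isaac is living and takes 1/5.
Samuel predeceased; the 1/5 allotted to Samuel's branch passes to Samuel's issue by representation.
The 1/5 is divided into 3 equal shares of 1/15 among Rose, Albert, Nora.
Rose is living and takes 1/15.
Albert is living and takes 1/15.
Nora is living and takes 1/15.
Judith predeceased; the 1/5 allotted to Judith's branch passes to Judith's issue by representation.
Fiona's line is the sole branch at this level, so the full 1/5 passes to Fiona's issue by representation.
The 1/5 is divided into 3 equal shares of 1/15 among Harriet, Martin, Quentin.
Harriet is living and takes 1/15.
Martin is living and takes 1/15.
Quentin is living and takes 1/15.
Lydia predeceased; the 1/5 allotted to Lydia's branch passes to Lydia's issue by representation.
The 1/5 is divided into 3 equal shares of 1/15 among Kenneth, Beatrice, Prudence.
Kenneth predeceased; the 1/15 allotted to Kenneth's branch passes to Kenneth's issue by representation.
The 1/15 is divided into 3 equal shares of 1/45 among Diana, Victor, Charles.
Diana is living and takes 1/45.
Victor predeceased; the 1/45 allotted to Victor's branch passes to Victor's issue by representation.
Winifred is the sole taker at this level and receives the full 1/45.
Charles is living and takes 1/45.
Beatrice is living and takes 1/15.
Prudence is living and takes 1/15.
Edmund is living and takes 1/5.

Albert 1/15; Beatrice 1/15; Charles 1/45; Diana 1/45; Edmund 1/5; Harriet 1/15; Isaac 1/5; Martin 1/15; Nora 1/15; Prudence 1/15; Quentin 1/15; Rose 1/15; Winifred 1/45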